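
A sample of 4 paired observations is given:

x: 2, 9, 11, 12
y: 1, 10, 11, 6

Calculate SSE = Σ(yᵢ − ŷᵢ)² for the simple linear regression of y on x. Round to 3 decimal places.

n = 4, Σx = 34, Σy = 28, Σxy = 285, Σx² = 350, Σy² = 258
Sxx = Σx² − (Σx)²/n = 350 − 289 = 61
Sxy = Σxy − (Σx)(Σy)/n = 285 − 238 = 47
Syy = Σy² − (Σy)²/n = 258 − 196 = 62
b = Sxy/Sxx = 47/61 = 0.770492
SSE = Syy − b·Sxy = 62 − 0.770492·47 = 25.786885

25.787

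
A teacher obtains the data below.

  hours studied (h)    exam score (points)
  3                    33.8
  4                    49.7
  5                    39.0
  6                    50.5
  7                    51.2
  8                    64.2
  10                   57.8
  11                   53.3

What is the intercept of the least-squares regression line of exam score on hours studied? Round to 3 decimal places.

33.169

n = 8, Σx = 54, Σy = 399.5, Σxy = 2834.5, Σx² = 420
Sxx = Σx² − (Σx)²/n = 420 − 364.5 = 55.5
Sxy = Σxy − (Σx)(Σy)/n = 2834.5 − 2696.625 = 137.875
b = Sxy/Sxx = 137.875/55.5 = 2.484234
a = ȳ − b·x̄ = 49.9375 − 2.484234·6.75 = 33.168919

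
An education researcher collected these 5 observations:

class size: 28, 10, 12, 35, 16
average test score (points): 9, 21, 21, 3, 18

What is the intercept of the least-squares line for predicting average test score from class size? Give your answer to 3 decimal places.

29.369

n = 5, Σx = 101, Σy = 72, Σxy = 1107, Σx² = 2509
Sxx = Σx² − (Σx)²/n = 2509 − 2040.2 = 468.8
Sxy = Σxy − (Σx)(Σy)/n = 1107 − 1454.4 = -347.4
b = Sxy/Sxx = -347.4/468.8 = -0.741041
a = ȳ − b·x̄ = 14.4 − (-0.741041)·20.2 = 29.369027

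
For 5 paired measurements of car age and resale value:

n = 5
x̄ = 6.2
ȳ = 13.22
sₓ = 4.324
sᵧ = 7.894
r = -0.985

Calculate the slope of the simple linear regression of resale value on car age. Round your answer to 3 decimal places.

b = r · sᵧ/sₓ = -0.985 · 7.894/4.324 = -1.798240

-1.798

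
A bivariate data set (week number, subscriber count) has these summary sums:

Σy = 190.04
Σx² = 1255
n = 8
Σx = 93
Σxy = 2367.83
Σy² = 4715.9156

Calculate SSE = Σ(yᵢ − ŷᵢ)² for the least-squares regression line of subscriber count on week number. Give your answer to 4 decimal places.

Sxx = Σx² − (Σx)²/n = 1255 − 1081.125 = 173.875
Sxy = Σxy − (Σx)(Σy)/n = 2367.83 − 2209.215 = 158.615
Syy = Σy² − (Σy)²/n = 4715.9156 − 4514.4002 = 201.5154
b = Sxy/Sxx = 158.615/173.875 = 0.912236
SSE = Syy − b·Sxy = 201.5154 − 0.912236·158.615 = 56.821118

56.8211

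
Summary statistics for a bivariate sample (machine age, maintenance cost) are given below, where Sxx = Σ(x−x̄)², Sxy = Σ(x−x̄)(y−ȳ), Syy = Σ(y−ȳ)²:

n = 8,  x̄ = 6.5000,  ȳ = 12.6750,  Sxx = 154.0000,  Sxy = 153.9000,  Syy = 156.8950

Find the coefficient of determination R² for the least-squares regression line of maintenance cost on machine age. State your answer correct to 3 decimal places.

R² = Sxy²/(Sxx·Syy) = (153.9)²/(154·156.895) = 0.980274

0.980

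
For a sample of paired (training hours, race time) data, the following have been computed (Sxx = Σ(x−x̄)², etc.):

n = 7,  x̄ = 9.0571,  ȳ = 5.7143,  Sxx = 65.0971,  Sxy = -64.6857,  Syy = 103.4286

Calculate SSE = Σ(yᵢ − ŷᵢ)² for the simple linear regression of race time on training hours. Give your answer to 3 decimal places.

b = Sxy/Sxx = -64.6857/65.0971 = -0.993680
SSE = Syy − b·Sxy = 103.4286 − (-0.993680)·(-64.6857) = 39.151700

39.152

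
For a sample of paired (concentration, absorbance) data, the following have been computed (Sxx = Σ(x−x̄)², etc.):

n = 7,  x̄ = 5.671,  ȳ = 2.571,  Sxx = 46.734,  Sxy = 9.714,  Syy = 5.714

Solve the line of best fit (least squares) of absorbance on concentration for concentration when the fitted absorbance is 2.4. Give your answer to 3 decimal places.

b = Sxy/Sxx = 9.714/46.734 = 0.207857
a = ȳ − b·x̄ = 2.571 − 0.207857·5.671 = 1.392242
Set a + b·x = 2.4: x = (2.4 − 1.392242) / 0.207857 = 4.848320

4.848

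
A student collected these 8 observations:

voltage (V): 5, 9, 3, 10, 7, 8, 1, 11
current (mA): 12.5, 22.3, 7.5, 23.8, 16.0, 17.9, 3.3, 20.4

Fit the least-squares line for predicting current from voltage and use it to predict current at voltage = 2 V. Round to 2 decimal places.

n = 8, Σx = 54, Σy = 123.7, Σxy = 1006.6, Σx² = 450
Sxx = Σx² − (Σx)²/n = 450 − 364.5 = 85.5
Sxy = Σxy − (Σx)(Σy)/n = 1006.6 − 834.975 = 171.625
b = Sxy/Sxx = 171.625/85.5 = 2.007310
a = ȳ − b·x̄ = 15.4625 − 2.007310·6.75 = 1.913158
ŷ(2) = a + b·2 = 1.913158 + 2.007310·2 = 5.927778

5.93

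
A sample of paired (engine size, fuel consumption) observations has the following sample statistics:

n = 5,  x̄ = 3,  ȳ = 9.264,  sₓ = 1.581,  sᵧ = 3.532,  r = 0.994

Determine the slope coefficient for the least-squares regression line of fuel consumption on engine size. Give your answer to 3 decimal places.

2.221

b = r · sᵧ/sₓ = 0.994 · 3.532/1.581 = 2.220625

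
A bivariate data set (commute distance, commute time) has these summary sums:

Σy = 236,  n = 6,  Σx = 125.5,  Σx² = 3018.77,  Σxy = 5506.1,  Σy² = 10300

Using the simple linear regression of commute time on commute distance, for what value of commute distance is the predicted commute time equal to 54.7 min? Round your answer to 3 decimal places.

Sxx = Σx² − (Σx)²/n = 3018.77 − 2625.041667 = 393.728333
Sxy = Σxy − (Σx)(Σy)/n = 5506.1 − 4936.333333 = 569.766667
b = Sxy/Sxx = 569.766667/393.728333 = 1.447106
a = ȳ − b·x̄ = 39.333333 − 1.447106·20.916667 = 9.064698
Set a + b·x = 54.7: x = (54.7 − 9.064698) / 1.447106 = 31.535561

31.536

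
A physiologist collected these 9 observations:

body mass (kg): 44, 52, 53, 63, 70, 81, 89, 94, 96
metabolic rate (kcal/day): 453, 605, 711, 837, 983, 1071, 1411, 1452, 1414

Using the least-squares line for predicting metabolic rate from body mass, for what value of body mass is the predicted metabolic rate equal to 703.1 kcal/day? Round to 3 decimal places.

55.972

n = 9, Σx = 642, Σy = 8937, Σxy = 695178, Σx² = 48852
Sxx = Σx² − (Σx)²/n = 48852 − 45796 = 3056
Sxy = Σxy − (Σx)(Σy)/n = 695178 − 637506 = 57672
b = Sxy/Sxx = 57672/3056 = 18.871728
a = ȳ − b·x̄ = 993 − 18.871728·71.333333 = -353.183246
Set a + b·x = 703.1: x = (703.1 − (-353.183246)) / 18.871728 = 55.971730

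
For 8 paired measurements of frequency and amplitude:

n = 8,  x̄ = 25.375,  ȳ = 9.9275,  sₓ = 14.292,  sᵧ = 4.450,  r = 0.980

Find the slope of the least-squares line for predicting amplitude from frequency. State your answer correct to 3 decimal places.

0.305

b = r · sᵧ/sₓ = 0.98 · 4.45/14.292 = 0.305136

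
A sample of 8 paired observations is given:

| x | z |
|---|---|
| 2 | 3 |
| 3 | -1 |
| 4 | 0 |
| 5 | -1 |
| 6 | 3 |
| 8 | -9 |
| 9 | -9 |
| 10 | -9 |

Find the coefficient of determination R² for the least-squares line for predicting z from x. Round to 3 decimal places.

0.728

n = 8, Σx = 47, Σy = -23, Σxy = -227, Σx² = 335, Σy² = 263
Sxx = Σx² − (Σx)²/n = 335 − 276.125 = 58.875
Sxy = Σxy − (Σx)(Σy)/n = -227 − (-135.125) = -91.875
Syy = Σy² − (Σy)²/n = 263 − 66.125 = 196.875
R² = Sxy²/(Sxx·Syy) = (-91.875)²/(58.875·196.875) = 0.728238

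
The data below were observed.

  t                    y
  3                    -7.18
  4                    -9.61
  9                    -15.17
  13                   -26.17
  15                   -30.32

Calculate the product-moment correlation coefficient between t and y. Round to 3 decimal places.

-0.987

n = 5, Σx = 44, Σy = -88.45, Σxy = -991.52, Σx² = 500, Σy² = 1978.2047
Sxx = Σx² − (Σx)²/n = 500 − 387.2 = 112.8
Sxy = Σxy − (Σx)(Σy)/n = -991.52 − (-778.36) = -213.16
Syy = Σy² − (Σy)²/n = 1978.2047 − 1564.6805 = 413.5242
r = Sxy/√(Sxx·Syy) = -213.16/√(46645.52976) = -213.16/215.975762 = -0.986963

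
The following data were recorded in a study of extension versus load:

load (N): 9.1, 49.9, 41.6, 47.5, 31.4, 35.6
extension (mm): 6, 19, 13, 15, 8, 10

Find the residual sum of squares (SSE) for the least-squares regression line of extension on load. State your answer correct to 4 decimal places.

23.1238

n = 6, Σx = 215.1, Σy = 71, Σxy = 2863.2, Σx² = 8812.95, Σy² = 955
Sxx = Σx² − (Σx)²/n = 8812.95 − 7711.335 = 1101.615
Sxy = Σxy − (Σx)(Σy)/n = 2863.2 − 2545.35 = 317.85
Syy = Σy² − (Σy)²/n = 955 − 840.166667 = 114.833333
b = Sxy/Sxx = 317.85/1101.615 = 0.288531
SSE = Syy − b·Sxy = 114.833333 − 0.288531·317.85 = 23.123777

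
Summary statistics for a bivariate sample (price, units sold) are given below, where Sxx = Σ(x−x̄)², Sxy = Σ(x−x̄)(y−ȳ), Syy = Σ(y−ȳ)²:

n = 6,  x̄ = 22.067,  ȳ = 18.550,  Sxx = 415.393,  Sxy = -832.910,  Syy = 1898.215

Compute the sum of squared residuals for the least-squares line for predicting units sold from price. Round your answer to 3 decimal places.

228.136

b = Sxy/Sxx = -832.91/415.393 = -2.005113
SSE = Syy − b·Sxy = 1898.215 − (-2.005113)·(-832.91) = 228.136139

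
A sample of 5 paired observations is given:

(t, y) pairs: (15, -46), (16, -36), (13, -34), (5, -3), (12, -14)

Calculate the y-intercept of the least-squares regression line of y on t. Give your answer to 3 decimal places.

n = 5, Σx = 61, Σy = -133, Σxy = -1891, Σx² = 819
Sxx = Σx² − (Σx)²/n = 819 − 744.2 = 74.8
Sxy = Σxy − (Σx)(Σy)/n = -1891 − (-1622.6) = -268.4
b = Sxy/Sxx = -268.4/74.8 = -3.588235
a = ȳ − b·x̄ = -26.6 − (-3.588235)·12.2 = 17.176471

17.176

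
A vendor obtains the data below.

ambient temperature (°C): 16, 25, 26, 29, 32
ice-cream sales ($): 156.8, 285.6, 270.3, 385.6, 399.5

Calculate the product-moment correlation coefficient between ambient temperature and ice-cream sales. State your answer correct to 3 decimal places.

0.968

n = 5, Σx = 128, Σy = 1497.8, Σxy = 40643, Σx² = 3422, Σy² = 487503.3
Sxx = Σx² − (Σx)²/n = 3422 − 3276.8 = 145.2
Sxy = Σxy − (Σx)(Σy)/n = 40643 − 38343.68 = 2299.32
Syy = Σy² − (Σy)²/n = 487503.3 − 448680.968 = 38822.332
r = Sxy/√(Sxx·Syy) = 2299.32/√(5637002.6064) = 2299.32/2374.237268 = 0.968446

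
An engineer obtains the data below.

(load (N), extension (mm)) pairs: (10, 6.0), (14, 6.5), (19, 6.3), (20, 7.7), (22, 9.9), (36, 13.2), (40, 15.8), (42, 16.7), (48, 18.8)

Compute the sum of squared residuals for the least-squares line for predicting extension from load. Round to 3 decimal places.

n = 9, Σx = 251, Σy = 100.9, Σxy = 3353.5, Σx² = 8505, Σy² = 1331.45
Sxx = Σx² − (Σx)²/n = 8505 − 7000.111111 = 1504.888889
Sxy = Σxy − (Σx)(Σy)/n = 3353.5 − 2813.988889 = 539.511111
Syy = Σy² − (Σy)²/n = 1331.45 − 1131.201111 = 200.248889
b = Sxy/Sxx = 539.511111/1504.888889 = 0.358506
SSE = Syy − b·Sxy = 200.248889 − 0.358506·539.511111 = 6.831128

6.831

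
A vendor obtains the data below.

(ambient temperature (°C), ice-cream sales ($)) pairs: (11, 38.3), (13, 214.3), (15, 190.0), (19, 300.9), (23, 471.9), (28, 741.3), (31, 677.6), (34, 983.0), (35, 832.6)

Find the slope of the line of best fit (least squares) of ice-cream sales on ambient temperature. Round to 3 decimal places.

34.855

n = 9, Σx = 209, Σy = 4449.9, Σxy = 126953, Σx² = 5531
Sxx = Σx² − (Σx)²/n = 5531 − 4853.444444 = 677.555556
Sxy = Σxy − (Σx)(Σy)/n = 126953 − 103336.566667 = 23616.433333
b = Sxy/Sxx = 23616.433333/677.555556 = 34.855346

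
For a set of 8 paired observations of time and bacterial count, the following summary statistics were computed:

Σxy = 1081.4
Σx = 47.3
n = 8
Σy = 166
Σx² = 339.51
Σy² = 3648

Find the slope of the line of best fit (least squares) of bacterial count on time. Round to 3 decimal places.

Sxx = Σx² − (Σx)²/n = 339.51 − 279.66125 = 59.84875
Sxy = Σxy − (Σx)(Σy)/n = 1081.4 − 981.475 = 99.925
b = Sxy/Sxx = 99.925/59.84875 = 1.669626

1.670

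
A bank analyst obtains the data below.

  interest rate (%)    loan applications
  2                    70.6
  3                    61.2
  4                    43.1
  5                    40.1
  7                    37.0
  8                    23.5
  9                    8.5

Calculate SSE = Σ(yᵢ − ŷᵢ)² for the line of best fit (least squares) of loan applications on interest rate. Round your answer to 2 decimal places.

203.94

n = 7, Σx = 38, Σy = 284, Σxy = 1221.2, Σx² = 248, Σy² = 14188.92
Sxx = Σx² − (Σx)²/n = 248 − 206.285714 = 41.714286
Sxy = Σxy − (Σx)(Σy)/n = 1221.2 − 1541.714286 = -320.514286
Syy = Σy² − (Σy)²/n = 14188.92 − 11522.285714 = 2666.634286
b = Sxy/Sxx = -320.514286/41.714286 = -7.683562
SSE = Syy − b·Sxy = 2666.634286 − (-7.683562)·(-320.514286) = 203.943014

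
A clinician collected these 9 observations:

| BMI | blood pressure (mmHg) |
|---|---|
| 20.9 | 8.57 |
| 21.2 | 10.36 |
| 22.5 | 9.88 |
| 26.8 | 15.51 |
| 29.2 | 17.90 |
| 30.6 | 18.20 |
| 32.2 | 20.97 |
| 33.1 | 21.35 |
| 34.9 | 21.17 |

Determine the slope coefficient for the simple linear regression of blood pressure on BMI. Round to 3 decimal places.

0.954

n = 9, Σx = 251.4, Σy = 143.91, Σxy = 4237.065, Σx² = 7250.2
Sxx = Σx² − (Σx)²/n = 7250.2 − 7022.44 = 227.76
Sxy = Σxy − (Σx)(Σy)/n = 4237.065 − 4019.886 = 217.179
b = Sxy/Sxx = 217.179/227.76 = 0.953543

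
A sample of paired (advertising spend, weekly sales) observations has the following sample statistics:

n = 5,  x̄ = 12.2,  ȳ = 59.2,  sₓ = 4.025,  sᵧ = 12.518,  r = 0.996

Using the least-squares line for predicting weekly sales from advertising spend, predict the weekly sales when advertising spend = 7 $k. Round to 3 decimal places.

b = r · sᵧ/sₓ = 0.996 · 12.518/4.025 = 3.097622
a = ȳ − b·x̄ = 59.2 − 3.097622·12.2 = 21.409013
ŷ(7) = a + b·7 = 21.409013 + 3.097622·7 = 43.092366

43.092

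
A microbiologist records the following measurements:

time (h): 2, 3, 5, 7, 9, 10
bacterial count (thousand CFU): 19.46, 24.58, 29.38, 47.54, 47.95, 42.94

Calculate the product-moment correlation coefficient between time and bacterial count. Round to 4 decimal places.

n = 6, Σx = 36, Σy = 211.85, Σxy = 1453.29, Σx² = 268, Σy² = 8249.1501
Sxx = Σx² − (Σx)²/n = 268 − 216 = 52
Sxy = Σxy − (Σx)(Σy)/n = 1453.29 − 1271.1 = 182.19
Syy = Σy² − (Σy)²/n = 8249.1501 − 7480.070417 = 769.079683
r = Sxy/√(Sxx·Syy) = 182.19/√(39992.143533) = 182.19/199.980358 = 0.911039

0.9110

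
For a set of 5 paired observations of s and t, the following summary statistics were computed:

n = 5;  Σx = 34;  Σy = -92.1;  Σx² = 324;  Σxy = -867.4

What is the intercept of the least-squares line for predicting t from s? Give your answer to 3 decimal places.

Sxx = Σx² − (Σx)²/n = 324 − 231.2 = 92.8
Sxy = Σxy − (Σx)(Σy)/n = -867.4 − (-626.28) = -241.12
b = Sxy/Sxx = -241.12/92.8 = -2.598276
a = ȳ − b·x̄ = -18.42 − (-2.598276)·6.8 = -0.751724

-0.752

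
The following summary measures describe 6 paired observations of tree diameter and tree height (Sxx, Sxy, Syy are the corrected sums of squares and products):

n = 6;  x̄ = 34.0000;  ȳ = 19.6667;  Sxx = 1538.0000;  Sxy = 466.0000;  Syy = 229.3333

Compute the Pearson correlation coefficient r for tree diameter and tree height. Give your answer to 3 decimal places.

0.785

r = Sxy/√(Sxx·Syy) = 466/√(352714.6154) = 466/593.897816 = 0.784647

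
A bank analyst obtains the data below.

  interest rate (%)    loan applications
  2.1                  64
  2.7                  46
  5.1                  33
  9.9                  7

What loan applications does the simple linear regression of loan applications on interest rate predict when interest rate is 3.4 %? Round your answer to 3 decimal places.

47.624

n = 4, Σx = 19.8, Σy = 150, Σxy = 496.2, Σx² = 135.72
Sxx = Σx² − (Σx)²/n = 135.72 − 98.01 = 37.71
Sxy = Σxy − (Σx)(Σy)/n = 496.2 − 742.5 = -246.3
b = Sxy/Sxx = -246.3/37.71 = -6.531424
a = ȳ − b·x̄ = 37.5 − (-6.531424)·4.95 = 69.830549
ŷ(3.4) = a + b·3.4 = 69.830549 + (-6.531424)·3.4 = 47.623707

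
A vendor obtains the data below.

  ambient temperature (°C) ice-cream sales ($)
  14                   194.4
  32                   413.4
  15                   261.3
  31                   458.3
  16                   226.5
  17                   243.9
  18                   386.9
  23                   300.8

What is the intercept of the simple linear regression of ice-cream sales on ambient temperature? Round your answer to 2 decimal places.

70.81

n = 8, Σx = 166, Σy = 2485.5, Σxy = 55730.1, Σx² = 3804
Sxx = Σx² − (Σx)²/n = 3804 − 3444.5 = 359.5
Sxy = Σxy − (Σx)(Σy)/n = 55730.1 − 51574.125 = 4155.975
b = Sxy/Sxx = 4155.975/359.5 = 11.560431
a = ȳ − b·x̄ = 310.6875 − 11.560431·20.75 = 70.808554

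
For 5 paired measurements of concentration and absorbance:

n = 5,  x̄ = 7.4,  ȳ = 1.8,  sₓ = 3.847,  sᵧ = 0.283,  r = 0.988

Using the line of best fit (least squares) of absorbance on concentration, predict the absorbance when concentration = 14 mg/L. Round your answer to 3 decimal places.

2.280

b = r · sᵧ/sₓ = 0.988 · 0.283/3.847 = 0.072681
a = ȳ − b·x̄ = 1.8 − 0.072681·7.4 = 1.262160
ŷ(14) = a + b·14 = 1.262160 + 0.072681·14 = 2.279695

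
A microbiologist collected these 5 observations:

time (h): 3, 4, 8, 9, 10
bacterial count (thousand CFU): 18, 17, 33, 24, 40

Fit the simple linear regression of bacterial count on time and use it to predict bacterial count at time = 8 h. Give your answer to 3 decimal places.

n = 5, Σx = 34, Σy = 132, Σxy = 1002, Σx² = 270
Sxx = Σx² − (Σx)²/n = 270 − 231.2 = 38.8
Sxy = Σxy − (Σx)(Σy)/n = 1002 − 897.6 = 104.4
b = Sxy/Sxx = 104.4/38.8 = 2.690722
a = ȳ − b·x̄ = 26.4 − 2.690722·6.8 = 8.103093
ŷ(8) = a + b·8 = 8.103093 + 2.690722·8 = 29.628866

29.629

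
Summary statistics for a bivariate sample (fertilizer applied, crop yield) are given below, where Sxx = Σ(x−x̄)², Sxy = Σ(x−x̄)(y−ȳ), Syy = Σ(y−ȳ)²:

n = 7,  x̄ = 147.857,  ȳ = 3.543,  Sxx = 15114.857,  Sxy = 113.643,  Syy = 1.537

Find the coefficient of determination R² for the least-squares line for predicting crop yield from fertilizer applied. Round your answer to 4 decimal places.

0.5559

R² = Sxy²/(Sxx·Syy) = (113.643)²/(15114.857·1.537) = 0.555914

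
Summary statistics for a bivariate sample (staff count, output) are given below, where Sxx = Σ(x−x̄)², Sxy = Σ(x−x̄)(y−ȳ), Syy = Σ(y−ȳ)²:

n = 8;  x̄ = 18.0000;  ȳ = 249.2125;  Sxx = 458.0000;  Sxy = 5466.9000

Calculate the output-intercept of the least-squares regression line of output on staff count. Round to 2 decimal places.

34.36

b = Sxy/Sxx = 5466.9/458 = 11.936463
a = ȳ − b·x̄ = 249.2125 − 11.936463·18 = 34.356168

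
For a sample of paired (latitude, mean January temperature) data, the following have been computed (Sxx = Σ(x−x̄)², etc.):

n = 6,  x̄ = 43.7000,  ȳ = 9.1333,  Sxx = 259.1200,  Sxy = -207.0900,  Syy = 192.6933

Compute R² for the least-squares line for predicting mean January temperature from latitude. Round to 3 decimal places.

0.859

R² = Sxy²/(Sxx·Syy) = (-207.09)²/(259.12·192.6933) = 0.858916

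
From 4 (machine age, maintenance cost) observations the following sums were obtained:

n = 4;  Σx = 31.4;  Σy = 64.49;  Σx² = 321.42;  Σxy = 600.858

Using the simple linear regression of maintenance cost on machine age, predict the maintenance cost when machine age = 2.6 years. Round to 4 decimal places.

Sxx = Σx² − (Σx)²/n = 321.42 − 246.49 = 74.93
Sxy = Σxy − (Σx)(Σy)/n = 600.858 − 506.2465 = 94.6115
b = Sxy/Sxx = 94.6115/74.93 = 1.262665
a = ȳ − b·x̄ = 16.1225 − 1.262665·7.85 = 6.210579
ŷ(2.6) = a + b·2.6 = 6.210579 + 1.262665·2.6 = 9.493508

9.4935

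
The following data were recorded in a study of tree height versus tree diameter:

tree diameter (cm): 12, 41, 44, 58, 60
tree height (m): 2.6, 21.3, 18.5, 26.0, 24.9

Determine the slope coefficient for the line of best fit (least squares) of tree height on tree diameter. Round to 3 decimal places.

n = 5, Σx = 215, Σy = 93.3, Σxy = 4720.5, Σx² = 10725
Sxx = Σx² − (Σx)²/n = 10725 − 9245 = 1480
Sxy = Σxy − (Σx)(Σy)/n = 4720.5 − 4011.9 = 708.6
b = Sxy/Sxx = 708.6/1480 = 0.478784

0.479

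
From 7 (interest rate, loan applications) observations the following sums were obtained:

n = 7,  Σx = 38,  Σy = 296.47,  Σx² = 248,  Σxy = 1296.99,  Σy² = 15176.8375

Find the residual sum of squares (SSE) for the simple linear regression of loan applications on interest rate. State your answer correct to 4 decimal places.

Sxx = Σx² − (Σx)²/n = 248 − 206.285714 = 41.714286
Sxy = Σxy − (Σx)(Σy)/n = 1296.99 − 1609.408571 = -312.418571
Syy = Σy² − (Σy)²/n = 15176.8375 − 12556.351557 = 2620.485943
b = Sxy/Sxx = -312.418571/41.714286 = -7.489486
SSE = Syy − b·Sxy = 2620.485943 − (-7.489486)·(-312.418571) = 280.631332

280.6313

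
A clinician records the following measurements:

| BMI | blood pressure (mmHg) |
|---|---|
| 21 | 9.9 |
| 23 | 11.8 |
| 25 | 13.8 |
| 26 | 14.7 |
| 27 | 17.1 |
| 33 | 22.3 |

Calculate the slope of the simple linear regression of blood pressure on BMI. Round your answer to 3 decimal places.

1.054

n = 6, Σx = 155, Σy = 89.6, Σxy = 2404.1, Σx² = 4089
Sxx = Σx² − (Σx)²/n = 4089 − 4004.166667 = 84.833333
Sxy = Σxy − (Σx)(Σy)/n = 2404.1 − 2314.666667 = 89.433333
b = Sxy/Sxx = 89.433333/84.833333 = 1.054224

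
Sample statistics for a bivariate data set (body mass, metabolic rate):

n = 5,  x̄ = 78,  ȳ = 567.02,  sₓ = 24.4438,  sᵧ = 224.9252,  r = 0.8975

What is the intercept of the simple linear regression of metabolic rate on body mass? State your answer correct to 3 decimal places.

-77.147

b = r · sᵧ/sₓ = 0.8975 · 224.9252/24.4438 = 8.258551
a = ȳ − b·x̄ = 567.02 − 8.258551·78 = -77.146972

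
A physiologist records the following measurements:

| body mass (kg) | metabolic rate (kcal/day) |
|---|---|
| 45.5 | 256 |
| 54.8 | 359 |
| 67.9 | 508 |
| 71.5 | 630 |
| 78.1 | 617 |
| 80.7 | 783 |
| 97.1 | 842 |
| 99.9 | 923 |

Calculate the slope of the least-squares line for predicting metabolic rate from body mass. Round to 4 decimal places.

n = 8, Σx = 595.5, Σy = 4918, Σxy = 396201.1, Σx² = 46816.47
Sxx = Σx² − (Σx)²/n = 46816.47 − 44327.53125 = 2488.93875
Sxy = Σxy − (Σx)(Σy)/n = 396201.1 − 366083.625 = 30117.475
b = Sxy/Sxx = 30117.475/2488.93875 = 12.100529

12.1005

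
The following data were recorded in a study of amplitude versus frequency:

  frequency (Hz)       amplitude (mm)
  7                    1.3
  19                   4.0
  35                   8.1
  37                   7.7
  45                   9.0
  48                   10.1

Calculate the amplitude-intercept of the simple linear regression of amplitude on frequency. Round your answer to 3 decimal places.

0.002

n = 6, Σx = 191, Σy = 40.2, Σxy = 1543.3, Σx² = 7333
Sxx = Σx² − (Σx)²/n = 7333 − 6080.166667 = 1252.833333
Sxy = Σxy − (Σx)(Σy)/n = 1543.3 − 1279.7 = 263.6
b = Sxy/Sxx = 263.6/1252.833333 = 0.210403
a = ȳ − b·x̄ = 6.7 − 0.210403·31.833333 = 0.002168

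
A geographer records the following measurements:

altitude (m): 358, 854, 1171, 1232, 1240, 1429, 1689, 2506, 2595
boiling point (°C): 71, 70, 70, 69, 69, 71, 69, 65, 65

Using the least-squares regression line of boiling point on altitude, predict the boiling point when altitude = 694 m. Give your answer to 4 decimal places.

n = 9, Σx = 13074, Σy = 619, Σxy = 887301, Σx² = 23192968
Sxx = Σx² − (Σx)²/n = 23192968 − 18992164 = 4200804
Sxy = Σxy − (Σx)(Σy)/n = 887301 − 899200.666667 = -11899.666667
b = Sxy/Sxx = -11899.666667/4200804 = -0.002833
a = ȳ − b·x̄ = 68.777778 − (-0.002833)·1452.666667 = 72.892764
ŷ(694) = a + b·694 = 72.892764 + (-0.002833)·694 = 70.926862

70.9269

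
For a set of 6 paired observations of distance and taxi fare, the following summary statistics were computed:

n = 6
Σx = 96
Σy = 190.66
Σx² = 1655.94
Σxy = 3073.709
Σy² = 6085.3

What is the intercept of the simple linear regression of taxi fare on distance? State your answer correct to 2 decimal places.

28.69

Sxx = Σx² − (Σx)²/n = 1655.94 − 1536 = 119.94
Sxy = Σxy − (Σx)(Σy)/n = 3073.709 − 3050.56 = 23.149
b = Sxy/Sxx = 23.149/119.94 = 0.193005
a = ȳ − b·x̄ = 31.776667 − 0.193005·16 = 28.688589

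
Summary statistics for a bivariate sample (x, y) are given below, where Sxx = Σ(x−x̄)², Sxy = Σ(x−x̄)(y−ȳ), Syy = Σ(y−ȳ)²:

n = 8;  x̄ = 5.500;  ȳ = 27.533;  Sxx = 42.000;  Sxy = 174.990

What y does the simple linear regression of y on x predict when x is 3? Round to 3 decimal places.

b = Sxy/Sxx = 174.99/42 = 4.166429
a = ȳ − b·x̄ = 27.533 − 4.166429·5.5 = 4.617643
ŷ(3) = a + b·3 = 4.617643 + 4.166429·3 = 17.116929

17.117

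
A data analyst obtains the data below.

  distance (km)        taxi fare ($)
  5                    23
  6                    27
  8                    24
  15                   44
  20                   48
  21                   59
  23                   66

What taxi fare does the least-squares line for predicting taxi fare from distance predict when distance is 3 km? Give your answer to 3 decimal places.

17.169

n = 7, Σx = 98, Σy = 291, Σxy = 4846, Σx² = 1720
Sxx = Σx² − (Σx)²/n = 1720 − 1372 = 348
Sxy = Σxy − (Σx)(Σy)/n = 4846 − 4074 = 772
b = Sxy/Sxx = 772/348 = 2.218391
a = ȳ − b·x̄ = 41.571429 − 2.218391·14 = 10.513957
ŷ(3) = a + b·3 = 10.513957 + 2.218391·3 = 17.169130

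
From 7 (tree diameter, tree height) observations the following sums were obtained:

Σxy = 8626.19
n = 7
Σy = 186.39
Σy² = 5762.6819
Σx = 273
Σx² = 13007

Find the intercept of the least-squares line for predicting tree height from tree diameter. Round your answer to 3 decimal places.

Sxx = Σx² − (Σx)²/n = 13007 − 10647 = 2360
Sxy = Σxy − (Σx)(Σy)/n = 8626.19 − 7269.21 = 1356.98
b = Sxy/Sxx = 1356.98/2360 = 0.574992
a = ȳ − b·x̄ = 26.627143 − 0.574992·39 = 4.202473

4.202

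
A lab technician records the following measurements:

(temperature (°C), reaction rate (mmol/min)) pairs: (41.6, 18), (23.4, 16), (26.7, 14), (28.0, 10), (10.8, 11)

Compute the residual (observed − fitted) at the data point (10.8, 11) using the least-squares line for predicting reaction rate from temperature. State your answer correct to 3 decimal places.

n = 5, Σx = 130.5, Σy = 69, Σxy = 1895.8, Σx² = 3891.65
Sxx = Σx² − (Σx)²/n = 3891.65 − 3406.05 = 485.6
Sxy = Σxy − (Σx)(Σy)/n = 1895.8 − 1800.9 = 94.9
b = Sxy/Sxx = 94.9/485.6 = 0.195428
a = ȳ − b·x̄ = 13.8 − 0.195428·26.1 = 8.699320
ŷ(10.8) = 8.699320 + 0.195428·10.8 = 10.809946
residual = y − ŷ = 11 − 10.809946 = 0.190054

0.190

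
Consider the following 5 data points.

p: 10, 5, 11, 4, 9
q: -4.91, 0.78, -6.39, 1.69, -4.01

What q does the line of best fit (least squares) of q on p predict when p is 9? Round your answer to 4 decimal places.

-3.9495

n = 5, Σx = 39, Σy = -12.84, Σxy = -144.82, Σx² = 343
Sxx = Σx² − (Σx)²/n = 343 − 304.2 = 38.8
Sxy = Σxy − (Σx)(Σy)/n = -144.82 − (-100.152) = -44.668
b = Sxy/Sxx = -44.668/38.8 = -1.151237
a = ȳ − b·x̄ = -2.568 − (-1.151237)·7.8 = 6.411649
ŷ(9) = a + b·9 = 6.411649 + (-1.151237)·9 = -3.949485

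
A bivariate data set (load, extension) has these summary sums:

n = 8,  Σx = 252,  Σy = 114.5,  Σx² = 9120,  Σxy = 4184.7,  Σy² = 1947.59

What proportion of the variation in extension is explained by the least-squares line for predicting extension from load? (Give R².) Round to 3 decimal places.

0.915

Sxx = Σx² − (Σx)²/n = 9120 − 7938 = 1182
Sxy = Σxy − (Σx)(Σy)/n = 4184.7 − 3606.75 = 577.95
Syy = Σy² − (Σy)²/n = 1947.59 − 1638.78125 = 308.80875
R² = Sxy²/(Sxx·Syy) = (577.95)²/(1182·308.80875) = 0.915110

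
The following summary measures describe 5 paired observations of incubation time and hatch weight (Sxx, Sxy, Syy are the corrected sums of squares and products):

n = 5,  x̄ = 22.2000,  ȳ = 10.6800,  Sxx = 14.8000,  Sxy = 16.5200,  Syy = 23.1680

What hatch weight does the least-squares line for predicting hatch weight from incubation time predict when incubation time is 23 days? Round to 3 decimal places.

b = Sxy/Sxx = 16.52/14.8 = 1.116216
a = ȳ − b·x̄ = 10.68 − 1.116216·22.2 = -14.1
ŷ(23) = a + b·23 = -14.1 + 1.116216·23 = 11.572973

11.573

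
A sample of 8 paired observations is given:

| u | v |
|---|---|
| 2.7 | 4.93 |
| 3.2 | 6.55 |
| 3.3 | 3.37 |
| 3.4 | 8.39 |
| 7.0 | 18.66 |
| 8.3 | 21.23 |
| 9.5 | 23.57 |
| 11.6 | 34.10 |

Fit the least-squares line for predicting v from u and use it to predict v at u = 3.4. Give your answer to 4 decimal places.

n = 8, Σx = 49, Σy = 120.8, Σxy = 1000.222, Σx² = 382.68
Sxx = Σx² − (Σx)²/n = 382.68 − 300.125 = 82.555
Sxy = Σxy − (Σx)(Σy)/n = 1000.222 − 739.9 = 260.322
b = Sxy/Sxx = 260.322/82.555 = 3.153316
a = ȳ − b·x̄ = 15.1 − 3.153316·6.125 = -4.214060
ŷ(3.4) = a + b·3.4 = -4.214060 + 3.153316·3.4 = 6.507214

6.5072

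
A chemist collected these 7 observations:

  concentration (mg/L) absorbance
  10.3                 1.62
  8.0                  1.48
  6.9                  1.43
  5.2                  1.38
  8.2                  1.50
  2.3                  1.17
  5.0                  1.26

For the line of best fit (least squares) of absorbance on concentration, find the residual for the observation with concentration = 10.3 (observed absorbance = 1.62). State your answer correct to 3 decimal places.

n = 7, Σx = 45.9, Σy = 9.84, Σxy = 66.86, Σx² = 342.27
Sxx = Σx² − (Σx)²/n = 342.27 − 300.972857 = 41.297143
Sxy = Σxy − (Σx)(Σy)/n = 66.86 − 64.522286 = 2.337714
b = Sxy/Sxx = 2.337714/41.297143 = 0.056607
a = ȳ − b·x̄ = 1.405714 − 0.056607·6.557143 = 1.034533
ŷ(10.3) = 1.034533 + 0.056607·10.3 = 1.617587
residual = y − ŷ = 1.62 − 1.617587 = 0.002413

0.002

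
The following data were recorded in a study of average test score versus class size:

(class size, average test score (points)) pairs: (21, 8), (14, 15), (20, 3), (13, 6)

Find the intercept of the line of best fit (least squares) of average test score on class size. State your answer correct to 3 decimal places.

17.520

n = 4, Σx = 68, Σy = 32, Σxy = 516, Σx² = 1206
Sxx = Σx² − (Σx)²/n = 1206 − 1156 = 50
Sxy = Σxy − (Σx)(Σy)/n = 516 − 544 = -28
b = Sxy/Sxx = -28/50 = -0.56
a = ȳ − b·x̄ = 8 − (-0.56)·17 = 17.52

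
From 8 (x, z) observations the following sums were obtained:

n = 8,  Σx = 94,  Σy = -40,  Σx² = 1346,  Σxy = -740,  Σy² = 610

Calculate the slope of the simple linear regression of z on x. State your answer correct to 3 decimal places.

-1.118

Sxx = Σx² − (Σx)²/n = 1346 − 1104.5 = 241.5
Sxy = Σxy − (Σx)(Σy)/n = -740 − (-470) = -270
b = Sxy/Sxx = -270/241.5 = -1.118012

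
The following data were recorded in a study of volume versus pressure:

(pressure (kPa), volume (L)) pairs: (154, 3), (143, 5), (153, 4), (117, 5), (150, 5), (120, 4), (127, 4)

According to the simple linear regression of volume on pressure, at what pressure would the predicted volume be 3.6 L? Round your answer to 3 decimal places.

n = 7, Σx = 964, Σy = 30, Σxy = 4112, Σx² = 134292
Sxx = Σx² − (Σx)²/n = 134292 − 132756.571429 = 1535.428571
Sxy = Σxy − (Σx)(Σy)/n = 4112 − 4131.428571 = -19.428571
b = Sxy/Sxx = -19.428571/1535.428571 = -0.012654
a = ȳ − b·x̄ = 4.285714 − (-0.012654)·137.714286 = 6.028284
Set a + b·x = 3.6: x = (3.6 − 6.028284) / (-0.012654) = 191.905882

191.906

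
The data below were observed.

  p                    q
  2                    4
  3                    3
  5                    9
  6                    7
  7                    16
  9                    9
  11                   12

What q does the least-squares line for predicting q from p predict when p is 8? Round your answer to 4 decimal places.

n = 7, Σx = 43, Σy = 60, Σxy = 429, Σx² = 325
Sxx = Σx² − (Σx)²/n = 325 − 264.142857 = 60.857143
Sxy = Σxy − (Σx)(Σy)/n = 429 − 368.571429 = 60.428571
b = Sxy/Sxx = 60.428571/60.857143 = 0.992958
a = ȳ − b·x̄ = 8.571429 − 0.992958·6.142857 = 2.471831
ŷ(8) = a + b·8 = 2.471831 + 0.992958·8 = 10.415493

10.4155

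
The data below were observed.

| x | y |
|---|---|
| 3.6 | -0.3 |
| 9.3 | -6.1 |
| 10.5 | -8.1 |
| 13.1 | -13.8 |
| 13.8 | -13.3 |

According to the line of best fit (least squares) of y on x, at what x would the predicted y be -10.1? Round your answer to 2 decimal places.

n = 5, Σx = 50.3, Σy = -41.6, Σxy = -507.18, Σx² = 571.75
Sxx = Σx² − (Σx)²/n = 571.75 − 506.018 = 65.732
Sxy = Σxy − (Σx)(Σy)/n = -507.18 − (-418.496) = -88.684
b = Sxy/Sxx = -88.684/65.732 = -1.349175
a = ȳ − b·x̄ = -8.32 − (-1.349175)·10.06 = 5.252705
Set a + b·x = -10.1: x = (-10.1 − 5.252705) / (-1.349175) = 11.379324

11.38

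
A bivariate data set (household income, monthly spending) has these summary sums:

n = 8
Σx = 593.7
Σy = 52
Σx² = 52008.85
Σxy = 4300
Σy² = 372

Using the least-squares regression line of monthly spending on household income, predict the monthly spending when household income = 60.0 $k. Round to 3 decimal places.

Sxx = Σx² − (Σx)²/n = 52008.85 − 44059.96125 = 7948.88875
Sxy = Σxy − (Σx)(Σy)/n = 4300 − 3859.05 = 440.95
b = Sxy/Sxx = 440.95/7948.88875 = 0.055473
a = ȳ − b·x̄ = 6.5 − 0.055473·74.2125 = 2.383198
ŷ(60.0) = a + b·60.0 = 2.383198 + 0.055473·60 = 5.711588

5.712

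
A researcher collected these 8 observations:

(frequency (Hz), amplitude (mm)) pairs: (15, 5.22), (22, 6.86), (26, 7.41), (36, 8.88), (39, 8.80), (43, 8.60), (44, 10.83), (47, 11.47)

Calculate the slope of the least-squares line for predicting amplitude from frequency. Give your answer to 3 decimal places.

0.164

n = 8, Σx = 272, Σy = 68.07, Σxy = 2470.17, Σx² = 10196
Sxx = Σx² − (Σx)²/n = 10196 − 9248 = 948
Sxy = Σxy − (Σx)(Σy)/n = 2470.17 − 2314.38 = 155.79
b = Sxy/Sxx = 155.79/948 = 0.164335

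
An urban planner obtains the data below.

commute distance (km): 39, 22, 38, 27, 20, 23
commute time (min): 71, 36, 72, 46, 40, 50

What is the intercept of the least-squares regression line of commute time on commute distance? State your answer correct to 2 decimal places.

2.43

n = 6, Σx = 169, Σy = 315, Σxy = 9489, Σx² = 5107
Sxx = Σx² − (Σx)²/n = 5107 − 4760.166667 = 346.833333
Sxy = Σxy − (Σx)(Σy)/n = 9489 − 8872.5 = 616.5
b = Sxy/Sxx = 616.5/346.833333 = 1.777511
a = ȳ − b·x̄ = 52.5 − 1.777511·28.166667 = 2.433445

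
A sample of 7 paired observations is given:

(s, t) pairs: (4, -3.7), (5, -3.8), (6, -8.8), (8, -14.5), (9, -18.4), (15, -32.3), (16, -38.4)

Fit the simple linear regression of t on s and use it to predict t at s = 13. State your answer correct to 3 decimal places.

n = 7, Σx = 63, Σy = -119.9, Σxy = -1467.1, Σx² = 703
Sxx = Σx² − (Σx)²/n = 703 − 567 = 136
Sxy = Σxy − (Σx)(Σy)/n = -1467.1 − (-1079.1) = -388
b = Sxy/Sxx = -388/136 = -2.852941
a = ȳ − b·x̄ = -17.128571 − (-2.852941)·9 = 8.547899
ŷ(13) = a + b·13 = 8.547899 + (-2.852941)·13 = -28.540336

-28.540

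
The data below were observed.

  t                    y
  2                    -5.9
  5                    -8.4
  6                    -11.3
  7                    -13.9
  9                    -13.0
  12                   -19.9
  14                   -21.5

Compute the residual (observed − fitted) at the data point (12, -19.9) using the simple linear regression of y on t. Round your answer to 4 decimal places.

-0.9308

n = 7, Σx = 55, Σy = -93.9, Σxy = -875.7, Σx² = 535
Sxx = Σx² − (Σx)²/n = 535 − 432.142857 = 102.857143
Sxy = Σxy − (Σx)(Σy)/n = -875.7 − (-737.785714) = -137.914286
b = Sxy/Sxx = -137.914286/102.857143 = -1.340833
a = ȳ − b·x̄ = -13.414286 − (-1.340833)·7.857143 = -2.879167
ŷ(12) = -2.879167 + (-1.340833)·12 = -18.969167
residual = y − ŷ = -19.9 − (-18.969167) = -0.930833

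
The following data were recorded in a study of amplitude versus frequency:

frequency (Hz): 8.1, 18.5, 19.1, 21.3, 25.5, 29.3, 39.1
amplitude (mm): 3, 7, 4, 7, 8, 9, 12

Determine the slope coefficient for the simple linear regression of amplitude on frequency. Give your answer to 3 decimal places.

0.295

n = 7, Σx = 160.9, Σy = 50, Σxy = 1316.2, Σx² = 4263.91
Sxx = Σx² − (Σx)²/n = 4263.91 − 3698.401429 = 565.508571
Sxy = Σxy − (Σx)(Σy)/n = 1316.2 − 1149.285714 = 166.914286
b = Sxy/Sxx = 166.914286/565.508571 = 0.295158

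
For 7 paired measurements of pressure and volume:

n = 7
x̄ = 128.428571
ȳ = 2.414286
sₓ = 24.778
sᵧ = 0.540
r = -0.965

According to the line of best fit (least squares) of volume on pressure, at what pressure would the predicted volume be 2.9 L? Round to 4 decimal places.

b = r · sᵧ/sₓ = -0.965 · 0.54/24.778 = -0.021031
a = ȳ − b·x̄ = 2.414286 − (-0.021031)·128.428571 = 5.115236
Set a + b·x = 2.9: x = (2.9 − 5.115236) / (-0.021031) = 105.333155

105.3332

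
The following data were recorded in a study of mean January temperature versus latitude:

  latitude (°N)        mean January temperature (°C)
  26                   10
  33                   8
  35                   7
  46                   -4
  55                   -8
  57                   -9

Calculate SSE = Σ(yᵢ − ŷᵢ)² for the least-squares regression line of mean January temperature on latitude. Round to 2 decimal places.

n = 6, Σx = 252, Σy = 4, Σxy = -368, Σx² = 11380, Σy² = 374
Sxx = Σx² − (Σx)²/n = 11380 − 10584 = 796
Sxy = Σxy − (Σx)(Σy)/n = -368 − 168 = -536
Syy = Σy² − (Σy)²/n = 374 − 2.666667 = 371.333333
b = Sxy/Sxx = -536/796 = -0.673367
SSE = Syy − b·Sxy = 371.333333 − (-0.673367)·(-536) = 10.408710

10.41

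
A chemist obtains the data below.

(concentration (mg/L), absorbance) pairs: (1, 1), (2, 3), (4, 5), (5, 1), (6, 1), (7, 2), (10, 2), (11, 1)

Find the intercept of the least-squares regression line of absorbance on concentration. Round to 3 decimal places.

2.591

n = 8, Σx = 46, Σy = 16, Σxy = 83, Σx² = 352
Sxx = Σx² − (Σx)²/n = 352 − 264.5 = 87.5
Sxy = Σxy − (Σx)(Σy)/n = 83 − 92 = -9
b = Sxy/Sxx = -9/87.5 = -0.102857
a = ȳ − b·x̄ = 2 − (-0.102857)·5.75 = 2.591429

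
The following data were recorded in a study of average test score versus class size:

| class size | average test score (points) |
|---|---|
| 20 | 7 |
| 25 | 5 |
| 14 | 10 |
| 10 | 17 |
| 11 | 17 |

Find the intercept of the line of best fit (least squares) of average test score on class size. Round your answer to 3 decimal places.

24.435

n = 5, Σx = 80, Σy = 56, Σxy = 762, Σx² = 1442
Sxx = Σx² − (Σx)²/n = 1442 − 1280 = 162
Sxy = Σxy − (Σx)(Σy)/n = 762 − 896 = -134
b = Sxy/Sxx = -134/162 = -0.827160
a = ȳ − b·x̄ = 11.2 − (-0.827160)·16 = 24.434568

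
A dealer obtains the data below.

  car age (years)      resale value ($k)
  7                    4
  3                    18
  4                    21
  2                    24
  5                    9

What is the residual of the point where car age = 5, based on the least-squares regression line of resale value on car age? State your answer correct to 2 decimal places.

n = 5, Σx = 21, Σy = 76, Σxy = 259, Σx² = 103
Sxx = Σx² − (Σx)²/n = 103 − 88.2 = 14.8
Sxy = Σxy − (Σx)(Σy)/n = 259 − 319.2 = -60.2
b = Sxy/Sxx = -60.2/14.8 = -4.067568
a = ȳ − b·x̄ = 15.2 − (-4.067568)·4.2 = 32.283784
ŷ(5) = 32.283784 + (-4.067568)·5 = 11.945946
residual = y − ŷ = 9 − 11.945946 = -2.945946

-2.95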